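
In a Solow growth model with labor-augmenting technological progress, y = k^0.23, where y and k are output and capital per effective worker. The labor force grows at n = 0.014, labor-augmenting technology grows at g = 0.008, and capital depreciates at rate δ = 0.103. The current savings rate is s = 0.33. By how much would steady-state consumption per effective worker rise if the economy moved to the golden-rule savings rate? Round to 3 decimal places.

Break-even investment rate: n + g + δ = 0.014 + 0.008 + 0.103 = 0.125.
Current steady state (s = 0.33): k* = (0.33/0.125)^(1/0.77) ≈ 3.5281, y* = 3.5281^0.23 ≈ 1.3364, c* = (1−0.33)·1.3364 ≈ 0.8954.
Maximizing c = f(k) − (n+g+δ)·k gives f'(k) = n+g+δ, i.e. 0.23·k^(0.23−1) = 0.125, so k_gold = (0.23/0.125)^(1/0.77) ≈ 2.2076.
y_gold = 2.2076^0.23 ≈ 1.1998, c_gold = y_gold − 0.125·k_gold ≈ 0.9238.
Gain: Δc = 0.9238 − 0.8954 ≈ 0.0284.

Δc ≈ 0.028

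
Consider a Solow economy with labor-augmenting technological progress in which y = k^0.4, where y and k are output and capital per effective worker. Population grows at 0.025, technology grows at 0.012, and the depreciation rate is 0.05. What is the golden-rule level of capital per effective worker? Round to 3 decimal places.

n + g + δ = 0.025 + 0.012 + 0.05 = 0.087.
At the golden rule the marginal product of capital equals n+g+δ: 0.4·k^(0.4−1) = 0.087. Solving, k_gold = (0.4/0.087)^(1/0.6) ≈ 12.7126.

k_gold ≈ 12.713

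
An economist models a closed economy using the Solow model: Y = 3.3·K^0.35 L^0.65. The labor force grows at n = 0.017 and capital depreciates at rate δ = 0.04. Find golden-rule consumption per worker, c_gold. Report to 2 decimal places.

Capital per worker breaks even when investment replaces (n + δ)·k; here n + δ = 0.057.
Golden rule sets MPK = n+δ: 0.35·3.3·k^(0.35−1) = 0.057, so k_gold = (0.35·3.3/0.057)^(1/0.65) ≈ 102.4044.
y_gold = 3.3·102.4044^0.35 ≈ 16.6773.
c_gold = y_gold − (n+δ)·k_gold = 16.6773 − 0.057·102.4044 ≈ 10.8402.

c_gold ≈ 10.84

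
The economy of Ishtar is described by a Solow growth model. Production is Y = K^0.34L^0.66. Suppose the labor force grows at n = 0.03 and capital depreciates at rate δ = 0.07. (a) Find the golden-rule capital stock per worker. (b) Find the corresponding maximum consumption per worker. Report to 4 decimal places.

(a) k_gold ≈ 6.3866; (b) c_gold ≈ 1.2398

The effective depreciation rate is n + δ = 0.03 + 0.07 = 0.1.
At the golden rule the marginal product of capital equals n+δ: 0.34·k^(0.34−1) = 0.1. Solving, k_gold = (0.34/0.1)^(1/0.66) ≈ 6.3866.
y_gold = 6.3866^0.34 ≈ 1.8784; c_gold = y_gold − 0.1·k_gold ≈ 1.2398.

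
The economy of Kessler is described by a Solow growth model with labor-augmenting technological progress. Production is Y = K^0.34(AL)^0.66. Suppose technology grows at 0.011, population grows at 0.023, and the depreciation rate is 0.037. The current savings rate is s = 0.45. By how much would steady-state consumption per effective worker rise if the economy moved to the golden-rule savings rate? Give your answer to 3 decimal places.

Break-even investment rate: n + g + δ = 0.023 + 0.011 + 0.037 = 0.071.
Current steady state (s = 0.45): k* = (0.45/0.071)^(1/0.66) ≈ 16.4090, y* = 16.4090^0.34 ≈ 2.5890, c* = (1−0.45)·2.5890 ≈ 1.4239.
Maximizing c = f(k) − (n+g+δ)·k gives f'(k) = n+g+δ, i.e. 0.34·k^(0.34−1) = 0.071, so k_gold = (0.34/0.071)^(1/0.66) ≈ 10.7309.
y_gold = 10.7309^0.34 ≈ 2.2409, c_gold = y_gold − 0.071·k_gold ≈ 1.4790.
Gain: Δc = 1.4790 − 1.4239 ≈ 0.0550.

Δc ≈ 0.055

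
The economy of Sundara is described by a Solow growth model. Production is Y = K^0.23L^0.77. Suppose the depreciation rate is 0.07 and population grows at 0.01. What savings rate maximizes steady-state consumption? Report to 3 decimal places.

s_gold = 0.230

n + δ = 0.01 + 0.07 = 0.08.
At the golden rule MPK = n+δ, and in any Cobb-Douglas steady state s = (n+δ)·k/y = MPK·k/y = capital's share 0.23.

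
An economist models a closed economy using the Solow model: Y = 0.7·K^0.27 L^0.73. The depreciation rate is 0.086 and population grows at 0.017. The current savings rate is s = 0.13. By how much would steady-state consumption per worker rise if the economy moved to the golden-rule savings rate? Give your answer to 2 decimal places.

Break-even investment rate: n + δ = 0.017 + 0.086 = 0.103.
Current steady state (s = 0.13): k* = (0.13·0.7/0.103)^(1/0.73) ≈ 0.8439, y* = 0.7·0.8439^0.27 ≈ 0.6687, c* = (1−0.13)·0.6687 ≈ 0.5817.
At the golden rule the marginal product of capital equals n+δ: 0.27·0.7·k^(0.27−1) = 0.103. Solving, k_gold = (0.27·0.7/0.103)^(1/0.73) ≈ 2.2968.
y_gold = 0.7·2.2968^0.27 ≈ 0.8762, c_gold = y_gold − 0.103·k_gold ≈ 0.6396.
Gain: Δc = 0.6396 − 0.5817 ≈ 0.0579.

Δc ≈ 0.06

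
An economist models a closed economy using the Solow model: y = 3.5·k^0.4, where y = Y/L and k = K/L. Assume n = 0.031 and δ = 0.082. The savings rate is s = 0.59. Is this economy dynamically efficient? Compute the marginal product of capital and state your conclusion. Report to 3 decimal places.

dynamically inefficient; MPK ≈ 0.077

Capital per worker breaks even when investment replaces (n + δ)·k; here n + δ = 0.113.
Steady-state k*: s·A·k^0.4 = 0.113·k gives k* = (0.59·3.5/0.113)^(1/0.6) ≈ 126.7854.
MPK = 0.4·3.5·126.7854^(-0.6) ≈ 0.0766.
MPK < n+δ = 0.113, so the economy is dynamically inefficient (over-saving).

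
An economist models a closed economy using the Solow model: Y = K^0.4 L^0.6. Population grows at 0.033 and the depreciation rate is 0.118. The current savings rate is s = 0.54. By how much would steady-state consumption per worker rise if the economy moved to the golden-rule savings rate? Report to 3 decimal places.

Δc ≈ 0.073

Capital per worker breaks even when investment replaces (n + δ)·k; here n + δ = 0.151.
Current steady state (s = 0.54): k* = (0.54/0.151)^(1/0.6) ≈ 8.3630, y* = 8.3630^0.4 ≈ 2.3385, c* = (1−0.54)·2.3385 ≈ 1.0757.
At the golden rule the marginal product of capital equals n+δ: 0.4·k^(0.4−1) = 0.151. Solving, k_gold = (0.4/0.151)^(1/0.6) ≈ 5.0715.
y_gold = 5.0715^0.4 ≈ 1.9145, c_gold = y_gold − 0.151·k_gold ≈ 1.1487.
Gain: Δc = 1.1487 − 1.0757 ≈ 0.0730.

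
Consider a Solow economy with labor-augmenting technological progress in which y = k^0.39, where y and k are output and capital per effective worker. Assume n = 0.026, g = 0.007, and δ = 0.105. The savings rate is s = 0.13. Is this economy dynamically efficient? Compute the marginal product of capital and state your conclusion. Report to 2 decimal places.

dynamically efficient; MPK ≈ 0.41

n + g + δ = 0.026 + 0.007 + 0.105 = 0.138.
Steady-state k*: s·k^0.39 = 0.138·k gives k* = (0.13/0.138)^(1/0.61) ≈ 0.9067.
MPK = 0.39·0.9067^(-0.61) ≈ 0.4140.
MPK > n+g+δ = 0.138, so the economy is dynamically efficient (under-saving).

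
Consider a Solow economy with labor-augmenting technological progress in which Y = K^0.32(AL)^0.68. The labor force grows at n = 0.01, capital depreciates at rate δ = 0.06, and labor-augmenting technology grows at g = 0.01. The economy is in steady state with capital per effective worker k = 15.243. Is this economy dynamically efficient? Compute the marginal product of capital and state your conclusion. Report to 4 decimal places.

Break-even investment rate: n + g + δ = 0.01 + 0.01 + 0.06 = 0.08.
MPK = 0.32·k^(0.32−1) = 0.32·15.243^(-0.68) ≈ 0.0502.
MPK < 0.08, so the economy is dynamically inefficient (over-saving).

dynamically inefficient; MPK ≈ 0.0502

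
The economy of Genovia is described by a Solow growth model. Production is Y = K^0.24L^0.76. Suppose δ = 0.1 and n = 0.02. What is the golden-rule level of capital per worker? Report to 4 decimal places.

The effective depreciation rate is n + δ = 0.02 + 0.1 = 0.12.
Golden rule sets MPK = n+δ: 0.24·k^(0.24−1) = 0.12, so k_gold = (0.24/0.12)^(1/0.76) ≈ 2.4894.

k_gold ≈ 2.4894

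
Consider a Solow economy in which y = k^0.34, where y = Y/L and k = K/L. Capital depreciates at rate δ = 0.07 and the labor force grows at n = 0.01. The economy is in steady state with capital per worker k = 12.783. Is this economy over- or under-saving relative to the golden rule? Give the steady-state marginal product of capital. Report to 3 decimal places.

The effective depreciation rate is n + δ = 0.01 + 0.07 = 0.08.
MPK = 0.34·k^(0.34−1) = 0.34·12.783^(-0.66) ≈ 0.0633.
MPK < 0.08, so the economy is dynamically inefficient (over-saving).

over-saving; MPK ≈ 0.063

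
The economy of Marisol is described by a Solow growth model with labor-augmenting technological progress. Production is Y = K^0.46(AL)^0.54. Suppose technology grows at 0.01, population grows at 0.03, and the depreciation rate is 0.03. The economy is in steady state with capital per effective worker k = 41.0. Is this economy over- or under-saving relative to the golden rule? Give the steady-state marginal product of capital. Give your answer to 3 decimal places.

over-saving; MPK ≈ 0.062

Capital per effective worker breaks even when investment replaces (n + g + δ)·k; here n + g + δ = 0.07.
MPK = 0.46·k^(0.46−1) = 0.46·41.0^(-0.54) ≈ 0.0619.
MPK < 0.07, so the economy is dynamically inefficient (over-saving).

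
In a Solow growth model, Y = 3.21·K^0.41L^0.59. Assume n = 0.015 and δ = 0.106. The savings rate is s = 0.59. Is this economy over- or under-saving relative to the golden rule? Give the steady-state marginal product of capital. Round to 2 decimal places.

over-saving; MPK ≈ 0.08

Capital per worker breaks even when investment replaces (n + δ)·k; here n + δ = 0.121.
Steady-state k*: s·A·k^0.41 = 0.121·k gives k* = (0.59·3.21/0.121)^(1/0.59) ≈ 105.8517.
MPK = 0.41·3.21·105.8517^(-0.59) ≈ 0.0841.
MPK < n+δ = 0.121, so the economy is dynamically inefficient (over-saving).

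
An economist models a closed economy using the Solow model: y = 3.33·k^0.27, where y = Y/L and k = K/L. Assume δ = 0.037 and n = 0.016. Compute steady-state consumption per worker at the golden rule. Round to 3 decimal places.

n + δ = 0.016 + 0.037 = 0.053.
At the golden rule the marginal product of capital equals n+δ: 0.27·3.33·k^(0.27−1) = 0.053. Solving, k_gold = (0.27·3.33/0.053)^(1/0.73) ≈ 48.3382.
y_gold = 3.33·48.3382^0.27 ≈ 9.4886.
c_gold = y_gold − (n+δ)·k_gold = 9.4886 − 0.053·48.3382 ≈ 6.9267.

c_gold ≈ 6.927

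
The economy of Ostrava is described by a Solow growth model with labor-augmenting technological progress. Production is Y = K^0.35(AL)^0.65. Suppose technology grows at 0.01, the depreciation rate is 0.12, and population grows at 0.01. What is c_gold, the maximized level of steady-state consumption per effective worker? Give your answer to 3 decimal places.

c_gold ≈ 1.065

Break-even investment rate: n + g + δ = 0.01 + 0.01 + 0.12 = 0.14.
At the golden rule the marginal product of capital equals n+g+δ: 0.35·k^(0.35−1) = 0.14. Solving, k_gold = (0.35/0.14)^(1/0.65) ≈ 4.0946.
y_gold = 4.0946^0.35 ≈ 1.6379.
c_gold = y_gold − (n+g+δ)·k_gold = 1.6379 − 0.14·4.0946 ≈ 1.0646.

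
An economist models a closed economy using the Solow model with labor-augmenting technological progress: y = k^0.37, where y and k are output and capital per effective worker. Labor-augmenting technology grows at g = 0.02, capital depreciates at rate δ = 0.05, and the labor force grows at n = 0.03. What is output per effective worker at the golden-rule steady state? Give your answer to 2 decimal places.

y_gold ≈ 2.16

Break-even investment rate: n + g + δ = 0.03 + 0.02 + 0.05 = 0.1.
Maximizing c = f(k) − (n+g+δ)·k gives f'(k) = n+g+δ, i.e. 0.37·k^(0.37−1) = 0.1, so k_gold = (0.37/0.1)^(1/0.63) ≈ 7.9782.
Output: y_gold = k_gold^0.37 = 7.9782^0.37 ≈ 2.1563.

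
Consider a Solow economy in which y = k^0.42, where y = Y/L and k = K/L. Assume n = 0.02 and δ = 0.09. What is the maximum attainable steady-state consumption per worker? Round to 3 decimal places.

Break-even investment rate: n + δ = 0.02 + 0.09 = 0.11.
Golden rule sets MPK = n+δ: 0.42·k^(0.42−1) = 0.11, so k_gold = (0.42/0.11)^(1/0.58) ≈ 10.0740.
y_gold = 10.0740^0.42 ≈ 2.6384.
c_gold = y_gold − (n+δ)·k_gold = 2.6384 − 0.11·10.0740 ≈ 1.5303.

c_gold ≈ 1.530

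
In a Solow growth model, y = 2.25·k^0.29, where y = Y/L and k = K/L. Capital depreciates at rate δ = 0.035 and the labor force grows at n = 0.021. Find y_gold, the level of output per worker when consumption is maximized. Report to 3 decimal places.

Capital per worker breaks even when investment replaces (n + δ)·k; here n + δ = 0.056.
Golden rule sets MPK = n+δ: 0.29·2.25·k^(0.29−1) = 0.056, so k_gold = (0.29·2.25/0.056)^(1/0.71) ≈ 31.7659.
Output: y_gold = 2.25·k_gold^0.29 = 2.25·31.7659^0.29 ≈ 6.1341.

y_gold ≈ 6.134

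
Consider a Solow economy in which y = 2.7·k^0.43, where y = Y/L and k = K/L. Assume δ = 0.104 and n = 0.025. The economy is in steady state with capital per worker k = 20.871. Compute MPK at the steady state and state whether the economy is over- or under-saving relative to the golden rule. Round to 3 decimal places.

The effective depreciation rate is n + δ = 0.025 + 0.104 = 0.129.
MPK = 0.43·2.7·k^(0.43−1) = 0.43·2.7·20.871^(-0.57) ≈ 0.2054.
MPK > 0.129, so the economy is dynamically efficient (under-saving).

under-saving; MPK ≈ 0.205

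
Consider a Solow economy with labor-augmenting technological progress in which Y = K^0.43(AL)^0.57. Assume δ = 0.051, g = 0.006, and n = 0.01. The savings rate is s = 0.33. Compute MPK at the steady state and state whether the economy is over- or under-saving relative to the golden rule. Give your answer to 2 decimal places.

Capital per effective worker breaks even when investment replaces (n + g + δ)·k; here n + g + δ = 0.067.
Steady-state k*: s·k^0.43 = 0.067·k gives k* = (0.33/0.067)^(1/0.57) ≈ 16.3986.
MPK = 0.43·16.3986^(-0.57) ≈ 0.0873.
MPK > n+g+δ = 0.067, so the economy is dynamically efficient (under-saving).

under-saving; MPK ≈ 0.09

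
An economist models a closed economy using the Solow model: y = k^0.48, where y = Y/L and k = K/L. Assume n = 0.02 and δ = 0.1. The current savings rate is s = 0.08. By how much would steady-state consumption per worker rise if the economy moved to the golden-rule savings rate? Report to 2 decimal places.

Capital per worker breaks even when investment replaces (n + δ)·k; here n + δ = 0.12.
Current steady state (s = 0.08): k* = (0.08/0.12)^(1/0.52) ≈ 0.4585, y* = 0.4585^0.48 ≈ 0.6878, c* = (1−0.08)·0.6878 ≈ 0.6328.
Setting f'(k) = n+δ gives 0.48·k^(0.48−1) = 0.12, hence k_gold = (0.48/0.12)^(1/0.52) ≈ 14.3816.
y_gold = 14.3816^0.48 ≈ 3.5954, c_gold = y_gold − 0.12·k_gold ≈ 1.8696.
Gain: Δc = 1.8696 − 0.6328 ≈ 1.2368.

Δc ≈ 1.24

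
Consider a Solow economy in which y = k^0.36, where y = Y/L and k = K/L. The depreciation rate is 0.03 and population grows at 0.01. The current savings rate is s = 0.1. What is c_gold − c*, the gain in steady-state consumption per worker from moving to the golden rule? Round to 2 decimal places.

Δc ≈ 0.70

Break-even investment rate: n + δ = 0.01 + 0.03 = 0.04.
Current steady state (s = 0.1): k* = (0.1/0.04)^(1/0.64) ≈ 4.1858, y* = 4.1858^0.36 ≈ 1.6743, c* = (1−0.1)·1.6743 ≈ 1.5069.
At the golden rule the marginal product of capital equals n+δ: 0.36·k^(0.36−1) = 0.04. Solving, k_gold = (0.36/0.04)^(1/0.64) ≈ 30.9745.
y_gold = 30.9745^0.36 ≈ 3.4416, c_gold = y_gold − 0.04·k_gold ≈ 2.2026.
Gain: Δc = 2.2026 − 1.5069 ≈ 0.6957.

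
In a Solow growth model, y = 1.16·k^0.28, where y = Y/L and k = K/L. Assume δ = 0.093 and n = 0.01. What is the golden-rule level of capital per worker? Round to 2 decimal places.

Capital per worker breaks even when investment replaces (n + δ)·k; here n + δ = 0.103.
Setting f'(k) = n+δ gives 0.28·1.16·k^(0.28−1) = 0.103, hence k_gold = (0.28·1.16/0.103)^(1/0.72) ≈ 4.9289.

k_gold ≈ 4.93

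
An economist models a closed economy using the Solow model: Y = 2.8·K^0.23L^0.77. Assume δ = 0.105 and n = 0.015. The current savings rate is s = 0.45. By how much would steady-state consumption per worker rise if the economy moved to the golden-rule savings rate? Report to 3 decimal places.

Break-even investment rate: n + δ = 0.015 + 0.105 = 0.12.
Current steady state (s = 0.45): k* = (0.45·2.8/0.12)^(1/0.77) ≈ 21.1943, y* = 2.8·21.1943^0.23 ≈ 5.6518, c* = (1−0.45)·5.6518 ≈ 3.1085.
Golden rule sets MPK = n+δ: 0.23·2.8·k^(0.23−1) = 0.12, so k_gold = (0.23·2.8/0.12)^(1/0.77) ≈ 8.8648.
y_gold = 2.8·8.8648^0.23 ≈ 4.6251, c_gold = y_gold − 0.12·k_gold ≈ 3.5613.
Gain: Δc = 3.5613 − 3.1085 ≈ 0.4528.

Δc ≈ 0.453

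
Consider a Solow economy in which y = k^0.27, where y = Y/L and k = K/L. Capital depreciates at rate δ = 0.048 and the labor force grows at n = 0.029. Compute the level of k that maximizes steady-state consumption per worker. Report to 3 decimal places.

The effective depreciation rate is n + δ = 0.029 + 0.048 = 0.077.
Setting f'(k) = n+δ gives 0.27·k^(0.27−1) = 0.077, hence k_gold = (0.27/0.077)^(1/0.73) ≈ 5.5770.

k_gold ≈ 5.577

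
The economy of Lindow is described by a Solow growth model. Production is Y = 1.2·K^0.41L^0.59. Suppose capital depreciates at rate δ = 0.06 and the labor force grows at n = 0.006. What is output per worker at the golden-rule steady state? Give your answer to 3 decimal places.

y_gold ≈ 4.847

n + δ = 0.006 + 0.06 = 0.066.
Setting f'(k) = n+δ gives 0.41·1.2·k^(0.41−1) = 0.066, hence k_gold = (0.41·1.2/0.066)^(1/0.59) ≈ 30.1079.
Output: y_gold = 1.2·k_gold^0.41 = 1.2·30.1079^0.41 ≈ 4.8466.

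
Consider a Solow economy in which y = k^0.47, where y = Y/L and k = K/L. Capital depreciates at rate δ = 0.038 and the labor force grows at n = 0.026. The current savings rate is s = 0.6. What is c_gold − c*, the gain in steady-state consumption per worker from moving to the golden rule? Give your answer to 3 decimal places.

Δc ≈ 0.195

Capital per worker breaks even when investment replaces (n + δ)·k; here n + δ = 0.064.
Current steady state (s = 0.6): k* = (0.6/0.064)^(1/0.53) ≈ 68.2194, y* = 68.2194^0.47 ≈ 7.2767, c* = (1−0.6)·7.2767 ≈ 2.9107.
Setting f'(k) = n+δ gives 0.47·k^(0.47−1) = 0.064, hence k_gold = (0.47/0.064)^(1/0.53) ≈ 43.0336.
y_gold = 43.0336^0.47 ≈ 5.8599, c_gold = y_gold − 0.064·k_gold ≈ 3.1057.
Gain: Δc = 3.1057 − 2.9107 ≈ 0.1950.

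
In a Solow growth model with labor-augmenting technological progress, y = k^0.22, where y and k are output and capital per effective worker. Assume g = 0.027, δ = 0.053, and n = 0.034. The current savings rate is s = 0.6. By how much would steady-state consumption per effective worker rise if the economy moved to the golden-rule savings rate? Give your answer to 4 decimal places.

Δc ≈ 0.2999

n + g + δ = 0.034 + 0.027 + 0.053 = 0.114.
Current steady state (s = 0.6): k* = (0.6/0.114)^(1/0.78) ≈ 8.4077, y* = 8.4077^0.22 ≈ 1.5975, c* = (1−0.6)·1.5975 ≈ 0.6390.
Golden rule sets MPK = n+g+δ: 0.22·k^(0.22−1) = 0.114, so k_gold = (0.22/0.114)^(1/0.78) ≈ 2.3230.
y_gold = 2.3230^0.22 ≈ 1.2037, c_gold = y_gold − 0.114·k_gold ≈ 0.9389.
Gain: Δc = 0.9389 − 0.6390 ≈ 0.2999.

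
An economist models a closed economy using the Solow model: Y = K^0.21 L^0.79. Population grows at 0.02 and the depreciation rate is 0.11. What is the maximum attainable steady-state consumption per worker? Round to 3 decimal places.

n + δ = 0.02 + 0.11 = 0.13.
Setting f'(k) = n+δ gives 0.21·k^(0.21−1) = 0.13, hence k_gold = (0.21/0.13)^(1/0.79) ≈ 1.8350.
y_gold = 1.8350^0.21 ≈ 1.1360.
c_gold = y_gold − (n+δ)·k_gold = 1.1360 − 0.13·1.8350 ≈ 0.8974.

c_gold ≈ 0.897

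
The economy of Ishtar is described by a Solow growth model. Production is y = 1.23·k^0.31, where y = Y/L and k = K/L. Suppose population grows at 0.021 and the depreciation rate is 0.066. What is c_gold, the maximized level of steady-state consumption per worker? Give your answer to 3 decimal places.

Capital per worker breaks even when investment replaces (n + δ)·k; here n + δ = 0.087.
At the golden rule the marginal product of capital equals n+δ: 0.31·1.23·k^(0.31−1) = 0.087. Solving, k_gold = (0.31·1.23/0.087)^(1/0.69) ≈ 8.5127.
y_gold = 1.23·8.5127^0.31 ≈ 2.3891.
c_gold = y_gold − (n+δ)·k_gold = 2.3891 − 0.087·8.5127 ≈ 1.6484.

c_gold ≈ 1.648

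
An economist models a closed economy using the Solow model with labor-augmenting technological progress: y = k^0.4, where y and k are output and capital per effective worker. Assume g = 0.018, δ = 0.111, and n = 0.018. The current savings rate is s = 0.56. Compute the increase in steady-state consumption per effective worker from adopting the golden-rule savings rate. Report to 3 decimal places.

Break-even investment rate: n + g + δ = 0.018 + 0.018 + 0.111 = 0.147.
Current steady state (s = 0.56): k* = (0.56/0.147)^(1/0.6) ≈ 9.2922, y* = 9.2922^0.4 ≈ 2.4392, c* = (1−0.56)·2.4392 ≈ 1.0732.
At the golden rule the marginal product of capital equals n+g+δ: 0.4·k^(0.4−1) = 0.147. Solving, k_gold = (0.4/0.147)^(1/0.6) ≈ 5.3036.
y_gold = 5.3036^0.4 ≈ 1.9491, c_gold = y_gold − 0.147·k_gold ≈ 1.1694.
Gain: Δc = 1.1694 − 1.0732 ≈ 0.0962.

Δc ≈ 0.096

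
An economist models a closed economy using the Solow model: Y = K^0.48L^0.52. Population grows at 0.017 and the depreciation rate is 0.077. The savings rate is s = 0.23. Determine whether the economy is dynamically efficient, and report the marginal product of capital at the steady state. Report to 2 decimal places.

dynamically efficient; MPK ≈ 0.20

n + δ = 0.017 + 0.077 = 0.094.
Steady-state k*: s·k^0.48 = 0.094·k gives k* = (0.23/0.094)^(1/0.52) ≈ 5.5887.
MPK = 0.48·5.5887^(-0.52) ≈ 0.1962.
MPK > n+δ = 0.094, so the economy is dynamically efficient (under-saving).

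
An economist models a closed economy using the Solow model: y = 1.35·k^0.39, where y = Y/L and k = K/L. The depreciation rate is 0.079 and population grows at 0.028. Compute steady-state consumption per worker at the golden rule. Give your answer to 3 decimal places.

c_gold ≈ 2.281

Break-even investment rate: n + δ = 0.028 + 0.079 = 0.107.
Setting f'(k) = n+δ gives 0.39·1.35·k^(0.39−1) = 0.107, hence k_gold = (0.39·1.35/0.107)^(1/0.61) ≈ 13.6286.
y_gold = 1.35·13.6286^0.39 ≈ 3.7391.
c_gold = y_gold − (n+δ)·k_gold = 3.7391 − 0.107·13.6286 ≈ 2.2809.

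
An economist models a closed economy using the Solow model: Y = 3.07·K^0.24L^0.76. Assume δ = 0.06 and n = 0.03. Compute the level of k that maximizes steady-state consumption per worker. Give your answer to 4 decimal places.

k_gold ≈ 15.9022

Break-even investment rate: n + δ = 0.03 + 0.06 = 0.09.
At the golden rule the marginal product of capital equals n+δ: 0.24·3.07·k^(0.24−1) = 0.09. Solving, k_gold = (0.24·3.07/0.09)^(1/0.76) ≈ 15.9022.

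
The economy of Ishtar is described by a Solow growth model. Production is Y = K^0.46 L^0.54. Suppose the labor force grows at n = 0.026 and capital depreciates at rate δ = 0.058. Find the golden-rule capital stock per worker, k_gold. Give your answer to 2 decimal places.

k_gold ≈ 23.31

Capital per worker breaks even when investment replaces (n + δ)·k; here n + δ = 0.084.
Setting f'(k) = n+δ gives 0.46·k^(0.46−1) = 0.084, hence k_gold = (0.46/0.084)^(1/0.54) ≈ 23.3106.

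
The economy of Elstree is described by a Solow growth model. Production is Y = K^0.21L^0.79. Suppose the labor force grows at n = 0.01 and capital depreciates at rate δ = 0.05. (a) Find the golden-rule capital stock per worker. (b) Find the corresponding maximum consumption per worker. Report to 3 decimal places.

(a) k_gold ≈ 4.883; (b) c_gold ≈ 1.102

The effective depreciation rate is n + δ = 0.01 + 0.05 = 0.06.
Maximizing c = f(k) − (n+δ)·k gives f'(k) = n+δ, i.e. 0.21·k^(0.21−1) = 0.06, so k_gold = (0.21/0.06)^(1/0.79) ≈ 4.8831.
y_gold = 4.8831^0.21 ≈ 1.3952; c_gold = y_gold − 0.06·k_gold ≈ 1.1022.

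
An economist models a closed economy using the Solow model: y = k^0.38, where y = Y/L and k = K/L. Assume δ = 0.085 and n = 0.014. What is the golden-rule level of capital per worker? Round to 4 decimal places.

Capital per worker breaks even when investment replaces (n + δ)·k; here n + δ = 0.099.
Maximizing c = f(k) − (n+δ)·k gives f'(k) = n+δ, i.e. 0.38·k^(0.38−1) = 0.099, so k_gold = (0.38/0.099)^(1/0.62) ≈ 8.7534.

k_gold ≈ 8.7534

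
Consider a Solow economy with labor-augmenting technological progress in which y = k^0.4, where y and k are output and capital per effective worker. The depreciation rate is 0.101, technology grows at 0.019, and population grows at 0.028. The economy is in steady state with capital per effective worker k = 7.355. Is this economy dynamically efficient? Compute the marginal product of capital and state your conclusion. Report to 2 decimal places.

dynamically inefficient; MPK ≈ 0.12

n + g + δ = 0.028 + 0.019 + 0.101 = 0.148.
MPK = 0.4·k^(0.4−1) = 0.4·7.355^(-0.6) ≈ 0.1208.
MPK < 0.148, so the economy is dynamically inefficient (over-saving).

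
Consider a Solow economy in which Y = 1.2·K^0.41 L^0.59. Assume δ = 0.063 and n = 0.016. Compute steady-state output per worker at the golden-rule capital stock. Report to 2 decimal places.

The effective depreciation rate is n + δ = 0.016 + 0.063 = 0.079.
Golden rule sets MPK = n+δ: 0.41·1.2·k^(0.41−1) = 0.079, so k_gold = (0.41·1.2/0.079)^(1/0.59) ≈ 22.1991.
Output: y_gold = 1.2·k_gold^0.41 = 1.2·22.1991^0.41 ≈ 4.2774.

y_gold ≈ 4.28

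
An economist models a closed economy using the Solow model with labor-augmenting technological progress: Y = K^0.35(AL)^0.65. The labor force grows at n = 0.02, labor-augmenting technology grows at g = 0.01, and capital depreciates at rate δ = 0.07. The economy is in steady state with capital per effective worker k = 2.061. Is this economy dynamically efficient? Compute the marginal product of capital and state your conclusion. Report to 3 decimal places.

dynamically efficient; MPK ≈ 0.219

Break-even investment rate: n + g + δ = 0.02 + 0.01 + 0.07 = 0.1.
MPK = 0.35·k^(0.35−1) = 0.35·2.061^(-0.65) ≈ 0.2187.
MPK > 0.1, so the economy is dynamically efficient (under-saving).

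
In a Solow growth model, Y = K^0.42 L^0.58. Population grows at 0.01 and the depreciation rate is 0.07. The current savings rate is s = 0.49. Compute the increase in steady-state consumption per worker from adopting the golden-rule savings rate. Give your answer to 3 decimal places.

Δc ≈ 0.032

Break-even investment rate: n + δ = 0.01 + 0.07 = 0.08.
Current steady state (s = 0.49): k* = (0.49/0.08)^(1/0.58) ≈ 22.7551, y* = 22.7551^0.42 ≈ 3.7151, c* = (1−0.49)·3.7151 ≈ 1.8947.
Golden rule sets MPK = n+δ: 0.42·k^(0.42−1) = 0.08, so k_gold = (0.42/0.08)^(1/0.58) ≈ 17.4443.
y_gold = 17.4443^0.42 ≈ 3.3227, c_gold = y_gold − 0.08·k_gold ≈ 1.9272.
Gain: Δc = 1.9272 − 1.8947 ≈ 0.0325.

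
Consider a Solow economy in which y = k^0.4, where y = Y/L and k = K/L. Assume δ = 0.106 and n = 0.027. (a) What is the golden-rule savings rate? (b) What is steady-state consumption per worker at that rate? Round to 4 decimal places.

The effective depreciation rate is n + δ = 0.027 + 0.106 = 0.133.
For Cobb-Douglas, s_gold equals capital's share: s_gold = 0.4.
Golden rule sets MPK = n+δ: 0.4·k^(0.4−1) = 0.133, so k_gold = (0.4/0.133)^(1/0.6) ≈ 6.2663.
y_gold = 6.2663^0.4 ≈ 2.0836; c_gold = (1−0.4)·y_gold ≈ 1.2501.

(a) s_gold = 0.4000; (b) c_gold ≈ 1.2501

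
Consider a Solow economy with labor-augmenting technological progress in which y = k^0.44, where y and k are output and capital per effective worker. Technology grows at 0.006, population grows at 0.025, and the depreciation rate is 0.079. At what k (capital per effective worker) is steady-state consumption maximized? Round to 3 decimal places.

k_gold ≈ 11.888

n + g + δ = 0.025 + 0.006 + 0.079 = 0.11.
Setting f'(k) = n+g+δ gives 0.44·k^(0.44−1) = 0.11, hence k_gold = (0.44/0.11)^(1/0.56) ≈ 11.8880.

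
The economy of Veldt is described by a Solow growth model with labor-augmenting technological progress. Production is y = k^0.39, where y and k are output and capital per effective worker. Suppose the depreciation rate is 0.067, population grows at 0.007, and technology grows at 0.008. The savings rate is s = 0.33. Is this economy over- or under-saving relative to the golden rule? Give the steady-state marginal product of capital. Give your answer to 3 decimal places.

under-saving; MPK ≈ 0.097

Break-even investment rate: n + g + δ = 0.007 + 0.008 + 0.067 = 0.082.
Steady-state k*: s·k^0.39 = 0.082·k gives k* = (0.33/0.082)^(1/0.61) ≈ 9.8019.
MPK = 0.39·9.8019^(-0.61) ≈ 0.0969.
MPK > n+g+δ = 0.082, so the economy is dynamically efficient (under-saving).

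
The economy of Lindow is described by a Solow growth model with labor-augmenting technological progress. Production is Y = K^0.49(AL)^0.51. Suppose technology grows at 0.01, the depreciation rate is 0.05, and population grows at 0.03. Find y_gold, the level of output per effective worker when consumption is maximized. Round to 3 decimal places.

y_gold ≈ 5.094

The effective depreciation rate is n + g + δ = 0.03 + 0.01 + 0.05 = 0.09.
Setting f'(k) = n+g+δ gives 0.49·k^(0.49−1) = 0.09, hence k_gold = (0.49/0.09)^(1/0.51) ≈ 27.7362.
Output: y_gold = k_gold^0.49 = 27.7362^0.49 ≈ 5.0944.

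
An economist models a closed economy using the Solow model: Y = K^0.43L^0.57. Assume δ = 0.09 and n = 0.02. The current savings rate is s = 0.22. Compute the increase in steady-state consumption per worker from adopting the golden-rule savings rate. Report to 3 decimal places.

Δc ≈ 0.278

Break-even investment rate: n + δ = 0.02 + 0.09 = 0.11.
Current steady state (s = 0.22): k* = (0.22/0.11)^(1/0.57) ≈ 3.3738, y* = 3.3738^0.43 ≈ 1.6869, c* = (1−0.22)·1.6869 ≈ 1.3158.
Setting f'(k) = n+δ gives 0.43·k^(0.43−1) = 0.11, hence k_gold = (0.43/0.11)^(1/0.57) ≈ 10.9328.
y_gold = 10.9328^0.43 ≈ 2.7968, c_gold = y_gold − 0.11·k_gold ≈ 1.5941.
Gain: Δc = 1.5941 − 1.3158 ≈ 0.2784.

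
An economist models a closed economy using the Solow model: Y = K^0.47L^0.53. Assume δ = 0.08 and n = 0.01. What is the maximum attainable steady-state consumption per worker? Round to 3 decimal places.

c_gold ≈ 2.295

n + δ = 0.01 + 0.08 = 0.09.
At the golden rule the marginal product of capital equals n+δ: 0.47·k^(0.47−1) = 0.09. Solving, k_gold = (0.47/0.09)^(1/0.53) ≈ 22.6175.
y_gold = 22.6175^0.47 ≈ 4.3310.
c_gold = y_gold − (n+δ)·k_gold = 4.3310 − 0.09·22.6175 ≈ 2.2954.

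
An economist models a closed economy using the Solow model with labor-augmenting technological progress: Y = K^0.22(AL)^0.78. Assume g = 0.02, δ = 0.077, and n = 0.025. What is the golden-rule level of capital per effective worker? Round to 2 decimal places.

The effective depreciation rate is n + g + δ = 0.025 + 0.02 + 0.077 = 0.122.
At the golden rule the marginal product of capital equals n+g+δ: 0.22·k^(0.22−1) = 0.122. Solving, k_gold = (0.22/0.122)^(1/0.78) ≈ 2.1295.

k_gold ≈ 2.13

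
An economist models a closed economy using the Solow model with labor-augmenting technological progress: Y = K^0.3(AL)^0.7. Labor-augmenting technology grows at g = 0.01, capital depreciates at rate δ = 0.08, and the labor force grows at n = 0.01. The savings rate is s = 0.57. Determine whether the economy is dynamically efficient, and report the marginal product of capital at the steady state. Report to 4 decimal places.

dynamically inefficient; MPK ≈ 0.0526

The effective depreciation rate is n + g + δ = 0.01 + 0.01 + 0.08 = 0.1.
Steady-state k*: s·k^0.3 = 0.1·k gives k* = (0.57/0.1)^(1/0.7) ≈ 12.0177.
MPK = 0.3·12.0177^(-0.7) ≈ 0.0526.
MPK < n+g+δ = 0.1, so the economy is dynamically inefficient (over-saving).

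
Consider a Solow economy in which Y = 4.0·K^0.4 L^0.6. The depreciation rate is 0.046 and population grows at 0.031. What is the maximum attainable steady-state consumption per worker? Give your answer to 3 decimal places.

Capital per worker breaks even when investment replaces (n + δ)·k; here n + δ = 0.077.
Maximizing c = f(k) − (n+δ)·k gives f'(k) = n+δ, i.e. 0.4·4.0·k^(0.4−1) = 0.077, so k_gold = (0.4·4.0/0.077)^(1/0.6) ≈ 157.0539.
y_gold = 4.0·157.0539^0.4 ≈ 30.2329.
c_gold = y_gold − (n+δ)·k_gold = 30.2329 − 0.077·157.0539 ≈ 18.1397.

c_gold ≈ 18.140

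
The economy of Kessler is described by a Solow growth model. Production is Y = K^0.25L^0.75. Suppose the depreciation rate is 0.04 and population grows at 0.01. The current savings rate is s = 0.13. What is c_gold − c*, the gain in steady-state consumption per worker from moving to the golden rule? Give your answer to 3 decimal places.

Δc ≈ 0.086

Capital per worker breaks even when investment replaces (n + δ)·k; here n + δ = 0.05.
Current steady state (s = 0.13): k* = (0.13/0.05)^(1/0.75) ≈ 3.5752, y* = 3.5752^0.25 ≈ 1.3751, c* = (1−0.13)·1.3751 ≈ 1.1963.
Setting f'(k) = n+δ gives 0.25·k^(0.25−1) = 0.05, hence k_gold = (0.25/0.05)^(1/0.75) ≈ 8.5499.
y_gold = 8.5499^0.25 ≈ 1.7100, c_gold = y_gold − 0.05·k_gold ≈ 1.2825.
Gain: Δc = 1.2825 − 1.1963 ≈ 0.0862.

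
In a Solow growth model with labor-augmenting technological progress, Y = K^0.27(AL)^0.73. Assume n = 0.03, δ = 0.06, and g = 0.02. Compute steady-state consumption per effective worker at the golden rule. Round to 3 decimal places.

Capital per effective worker breaks even when investment replaces (n + g + δ)·k; here n + g + δ = 0.11.
Setting f'(k) = n+g+δ gives 0.27·k^(0.27−1) = 0.11, hence k_gold = (0.27/0.11)^(1/0.73) ≈ 3.4214.
y_gold = 3.4214^0.27 ≈ 1.3939.
c_gold = y_gold − (n+g+δ)·k_gold = 1.3939 − 0.11·3.4214 ≈ 1.0176.

c_gold ≈ 1.018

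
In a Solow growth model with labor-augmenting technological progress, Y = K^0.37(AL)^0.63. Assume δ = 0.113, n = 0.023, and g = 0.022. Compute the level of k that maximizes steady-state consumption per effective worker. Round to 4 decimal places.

Break-even investment rate: n + g + δ = 0.023 + 0.022 + 0.113 = 0.158.
Setting f'(k) = n+g+δ gives 0.37·k^(0.37−1) = 0.158, hence k_gold = (0.37/0.158)^(1/0.63) ≈ 3.8599.

k_gold ≈ 3.8599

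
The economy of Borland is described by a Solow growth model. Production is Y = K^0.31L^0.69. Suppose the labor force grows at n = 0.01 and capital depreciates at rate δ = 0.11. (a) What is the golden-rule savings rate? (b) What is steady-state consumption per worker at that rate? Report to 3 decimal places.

Break-even investment rate: n + δ = 0.01 + 0.11 = 0.12.
For Cobb-Douglas, s_gold equals capital's share: s_gold = 0.31.
At the golden rule the marginal product of capital equals n+δ: 0.31·k^(0.31−1) = 0.12. Solving, k_gold = (0.31/0.12)^(1/0.69) ≈ 3.9570.
y_gold = 3.9570^0.31 ≈ 1.5317; c_gold = (1−0.31)·y_gold ≈ 1.0569.

(a) s_gold = 0.310; (b) c_gold ≈ 1.057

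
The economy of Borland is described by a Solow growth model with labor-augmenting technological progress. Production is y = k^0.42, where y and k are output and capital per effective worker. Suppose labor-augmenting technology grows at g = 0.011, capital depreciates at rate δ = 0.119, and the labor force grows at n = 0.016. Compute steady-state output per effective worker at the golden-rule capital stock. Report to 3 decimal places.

The effective depreciation rate is n + g + δ = 0.016 + 0.011 + 0.119 = 0.146.
Maximizing c = f(k) − (n+g+δ)·k gives f'(k) = n+g+δ, i.e. 0.42·k^(0.42−1) = 0.146, so k_gold = (0.42/0.146)^(1/0.58) ≈ 6.1830.
Output: y_gold = k_gold^0.42 = 6.1830^0.42 ≈ 2.1493.

y_gold ≈ 2.149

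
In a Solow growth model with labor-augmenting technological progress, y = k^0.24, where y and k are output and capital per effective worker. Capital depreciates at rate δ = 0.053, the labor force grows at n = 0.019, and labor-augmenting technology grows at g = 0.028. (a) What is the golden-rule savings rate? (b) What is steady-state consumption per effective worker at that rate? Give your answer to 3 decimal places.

(a) s_gold = 0.240; (b) c_gold ≈ 1.002

Break-even investment rate: n + g + δ = 0.019 + 0.028 + 0.053 = 0.1.
For Cobb-Douglas, s_gold equals capital's share: s_gold = 0.24.
At the golden rule the marginal product of capital equals n+g+δ: 0.24·k^(0.24−1) = 0.1. Solving, k_gold = (0.24/0.1)^(1/0.76) ≈ 3.1643.
y_gold = 3.1643^0.24 ≈ 1.3185; c_gold = (1−0.24)·y_gold ≈ 1.0020.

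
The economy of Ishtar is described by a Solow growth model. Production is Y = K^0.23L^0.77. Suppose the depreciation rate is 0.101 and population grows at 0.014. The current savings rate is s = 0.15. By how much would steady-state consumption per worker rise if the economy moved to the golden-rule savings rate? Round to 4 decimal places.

The effective depreciation rate is n + δ = 0.014 + 0.101 = 0.115.
Current steady state (s = 0.15): k* = (0.15/0.115)^(1/0.77) ≈ 1.4121, y* = 1.4121^0.23 ≈ 1.0826, c* = (1−0.15)·1.0826 ≈ 0.9202.
Golden rule sets MPK = n+δ: 0.23·k^(0.23−1) = 0.115, so k_gold = (0.23/0.115)^(1/0.77) ≈ 2.4601.
y_gold = 2.4601^0.23 ≈ 1.2300, c_gold = y_gold − 0.115·k_gold ≈ 0.9471.
Gain: Δc = 0.9471 − 0.9202 ≈ 0.0269.

Δc ≈ 0.0269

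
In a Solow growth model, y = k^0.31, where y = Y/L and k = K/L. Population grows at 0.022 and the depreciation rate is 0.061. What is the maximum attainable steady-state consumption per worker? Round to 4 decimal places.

c_gold ≈ 1.2473

Capital per worker breaks even when investment replaces (n + δ)·k; here n + δ = 0.083.
Maximizing c = f(k) − (n+δ)·k gives f'(k) = n+δ, i.e. 0.31·k^(0.31−1) = 0.083, so k_gold = (0.31/0.083)^(1/0.69) ≈ 6.7514.
y_gold = 6.7514^0.31 ≈ 1.8076.
c_gold = y_gold − (n+δ)·k_gold = 1.8076 − 0.083·6.7514 ≈ 1.2473.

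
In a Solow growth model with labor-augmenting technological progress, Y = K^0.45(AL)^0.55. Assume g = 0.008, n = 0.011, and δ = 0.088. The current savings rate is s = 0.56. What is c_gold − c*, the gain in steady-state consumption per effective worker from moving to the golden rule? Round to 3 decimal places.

The effective depreciation rate is n + g + δ = 0.011 + 0.008 + 0.088 = 0.107.
Current steady state (s = 0.56): k* = (0.56/0.107)^(1/0.55) ≈ 20.2729, y* = 20.2729^0.45 ≈ 3.8736, c* = (1−0.56)·3.8736 ≈ 1.7044.
At the golden rule the marginal product of capital equals n+g+δ: 0.45·k^(0.45−1) = 0.107. Solving, k_gold = (0.45/0.107)^(1/0.55) ≈ 13.6218.
y_gold = 13.6218^0.45 ≈ 3.2390, c_gold = y_gold − 0.107·k_gold ≈ 1.7814.
Gain: Δc = 1.7814 − 1.7044 ≈ 0.0771.

Δc ≈ 0.077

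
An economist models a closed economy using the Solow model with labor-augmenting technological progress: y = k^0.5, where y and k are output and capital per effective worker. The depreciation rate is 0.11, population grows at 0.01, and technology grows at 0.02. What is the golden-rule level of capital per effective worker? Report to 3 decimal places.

Break-even investment rate: n + g + δ = 0.01 + 0.02 + 0.11 = 0.14.
Golden rule sets MPK = n+g+δ: 0.5·k^(0.5−1) = 0.14, so k_gold = (0.5/0.14)^(1/0.5) ≈ 12.7551.

k_gold ≈ 12.755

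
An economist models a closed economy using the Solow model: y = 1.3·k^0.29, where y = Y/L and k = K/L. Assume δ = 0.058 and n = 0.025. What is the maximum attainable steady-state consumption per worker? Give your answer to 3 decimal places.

Capital per worker breaks even when investment replaces (n + δ)·k; here n + δ = 0.083.
Maximizing c = f(k) − (n+δ)·k gives f'(k) = n+δ, i.e. 0.29·1.3·k^(0.29−1) = 0.083, so k_gold = (0.29·1.3/0.083)^(1/0.71) ≈ 8.4280.
y_gold = 1.3·8.4280^0.29 ≈ 2.4121.
c_gold = y_gold − (n+δ)·k_gold = 2.4121 − 0.083·8.4280 ≈ 1.7126.

c_gold ≈ 1.713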